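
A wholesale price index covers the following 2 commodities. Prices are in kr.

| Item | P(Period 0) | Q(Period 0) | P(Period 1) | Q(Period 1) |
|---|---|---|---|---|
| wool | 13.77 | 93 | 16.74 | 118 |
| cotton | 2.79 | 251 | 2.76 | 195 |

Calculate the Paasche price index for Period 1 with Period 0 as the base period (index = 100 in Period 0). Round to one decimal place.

115.9

Paasche price index uses current-period quantities as weights.
ΣP(Period 1)·Q(Period 1) = 16.74×118 + 2.76×195 = 1975.32 + 538.2 = 2513.52
ΣP(Period 0)·Q(Period 1) = 13.77×118 + 2.79×195 = 1624.86 + 544.05 = 2168.91
Index = 2513.52 / 2168.91 × 100 = 115.8886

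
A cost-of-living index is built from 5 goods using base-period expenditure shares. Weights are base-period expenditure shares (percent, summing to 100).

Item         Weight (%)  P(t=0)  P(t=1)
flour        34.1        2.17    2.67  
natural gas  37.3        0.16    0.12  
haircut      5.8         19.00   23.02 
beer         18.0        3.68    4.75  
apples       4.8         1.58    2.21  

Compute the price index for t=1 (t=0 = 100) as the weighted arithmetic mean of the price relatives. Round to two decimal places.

flour: 34.1 × (2.67/2.17) = 34.1 × 1.230415 = 41.9571
natural gas: 37.3 × (0.12/0.16) = 37.3 × 0.750000 = 27.9750
haircut: 5.8 × (23.02/19.00) = 5.8 × 1.211579 = 7.0272
beer: 18.0 × (4.75/3.68) = 18.0 × 1.290761 = 23.2337
apples: 4.8 × (2.21/1.58) = 4.8 × 1.398734 = 6.7139
Index = Σ wᵢ·(p₁ᵢ/p₀ᵢ) = 41.9571 + 27.9750 + 7.0272 + 23.2337 + 6.7139 = 106.9069

106.91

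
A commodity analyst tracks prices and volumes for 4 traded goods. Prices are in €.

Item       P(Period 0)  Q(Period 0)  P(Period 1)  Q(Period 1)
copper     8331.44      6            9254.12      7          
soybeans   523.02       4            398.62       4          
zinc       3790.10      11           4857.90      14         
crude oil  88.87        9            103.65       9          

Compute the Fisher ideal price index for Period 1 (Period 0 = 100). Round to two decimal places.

118.15

Laspeyres component (base-period weights):
ΣP(Period 1)Q(Period 0) = 9254.12×6 + 398.62×4 + 4857.90×11 + 103.65×9 = 55524.72 + 1594.48 + 53436.9 + 932.85 = 111488.95
ΣP(Period 0)Q(Period 0) = 8331.44×6 + 523.02×4 + 3790.10×11 + 88.87×9 = 49988.64 + 2092.08 + 41691.1 + 799.83 = 94571.65
L = 111488.95 / 94571.65 × 100 = 117.8883
Paasche component (current-period weights):
ΣP(Period 1)Q(Period 1) = 9254.12×7 + 398.62×4 + 4857.90×14 + 103.65×9 = 64778.84 + 1594.48 + 68010.6 + 932.85 = 135316.77
ΣP(Period 0)Q(Period 1) = 8331.44×7 + 523.02×4 + 3790.10×14 + 88.87×9 = 58320.08 + 2092.08 + 53061.4 + 799.83 = 114273.39
P = 135316.77 / 114273.39 × 100 = 118.4149
Fisher = √(L × P) = √(117.8883 × 118.4149) = 118.1513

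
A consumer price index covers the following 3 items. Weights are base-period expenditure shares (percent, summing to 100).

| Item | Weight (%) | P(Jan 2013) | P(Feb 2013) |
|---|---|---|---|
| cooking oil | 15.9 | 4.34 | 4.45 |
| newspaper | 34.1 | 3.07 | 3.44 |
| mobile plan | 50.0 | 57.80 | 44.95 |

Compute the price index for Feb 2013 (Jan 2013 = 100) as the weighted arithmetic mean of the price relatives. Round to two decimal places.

cooking oil: 15.9 × (4.45/4.34) = 15.9 × 1.025346 = 16.3030
newspaper: 34.1 × (3.44/3.07) = 34.1 × 1.120521 = 38.2098
mobile plan: 50.0 × (44.95/57.80) = 50.0 × 0.777682 = 38.8841
Index = Σ wᵢ·(p₁ᵢ/p₀ᵢ) = 16.3030 + 38.2098 + 38.8841 = 93.3969

93.40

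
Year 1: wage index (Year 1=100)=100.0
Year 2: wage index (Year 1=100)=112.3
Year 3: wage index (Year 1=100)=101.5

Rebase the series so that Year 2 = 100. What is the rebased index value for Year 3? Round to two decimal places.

Rebased(Year 3) = 101.5 / 112.3 × 100 = 90.3829

90.38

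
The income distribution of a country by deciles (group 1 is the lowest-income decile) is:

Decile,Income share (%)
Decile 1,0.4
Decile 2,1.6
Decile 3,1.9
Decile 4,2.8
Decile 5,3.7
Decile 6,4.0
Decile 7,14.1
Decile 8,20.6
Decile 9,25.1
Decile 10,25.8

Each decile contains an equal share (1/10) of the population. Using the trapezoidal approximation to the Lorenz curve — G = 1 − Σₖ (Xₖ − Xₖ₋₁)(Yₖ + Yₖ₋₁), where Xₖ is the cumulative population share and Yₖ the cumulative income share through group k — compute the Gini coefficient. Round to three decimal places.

0.521

Cumulative income shares Yₖ: 0.0040, 0.0200, 0.0390, 0.0670, 0.1040, 0.1440, 0.2850, 0.4910, 0.7420, 1.0000
Σ (Xₖ−Xₖ₋₁)(Yₖ+Yₖ₋₁) = (1/10)(0.0040+0.0000) + (1/10)(0.0200+0.0040) + (1/10)(0.0390+0.0200) + (1/10)(0.0670+0.0390) + (1/10)(0.1040+0.0670) + (1/10)(0.1440+0.1040) + (1/10)(0.2850+0.1440) + (1/10)(0.4910+0.2850) + (1/10)(0.7420+0.4910) + (1/10)(1.0000+0.7420)
  = 0.0004 + 0.0024 + 0.0059 + 0.0106 + 0.0171 + 0.0248 + 0.0429 + 0.0776 + 0.1233 + 0.1742 = 0.4792
G = 1 − 0.4792 = 0.5208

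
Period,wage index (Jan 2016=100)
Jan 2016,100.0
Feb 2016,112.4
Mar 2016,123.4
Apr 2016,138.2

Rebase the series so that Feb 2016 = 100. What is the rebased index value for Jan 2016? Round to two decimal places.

88.97

Rebased(Jan 2016) = 100.0 / 112.4 × 100 = 88.9680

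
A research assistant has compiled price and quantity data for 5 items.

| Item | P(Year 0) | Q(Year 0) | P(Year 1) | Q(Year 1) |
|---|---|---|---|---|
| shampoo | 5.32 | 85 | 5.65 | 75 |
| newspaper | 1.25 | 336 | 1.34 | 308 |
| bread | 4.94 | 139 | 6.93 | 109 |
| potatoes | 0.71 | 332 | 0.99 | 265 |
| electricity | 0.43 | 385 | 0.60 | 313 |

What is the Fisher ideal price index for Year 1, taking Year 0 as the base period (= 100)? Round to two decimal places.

Laspeyres component (base-period weights):
ΣP(Year 1)Q(Year 0) = 5.65×85 + 1.34×336 + 6.93×139 + 0.99×332 + 0.60×385 = 480.25 + 450.24 + 963.27 + 328.68 + 231 = 2453.44
ΣP(Year 0)Q(Year 0) = 5.32×85 + 1.25×336 + 4.94×139 + 0.71×332 + 0.43×385 = 452.2 + 420 + 686.66 + 235.72 + 165.55 = 1960.13
L = 2453.44 / 1960.13 × 100 = 125.1672
Paasche component (current-period weights):
ΣP(Year 1)Q(Year 1) = 5.65×75 + 1.34×308 + 6.93×109 + 0.99×265 + 0.60×313 = 423.75 + 412.72 + 755.37 + 262.35 + 187.8 = 2041.99
ΣP(Year 0)Q(Year 1) = 5.32×75 + 1.25×308 + 4.94×109 + 0.71×265 + 0.43×313 = 399 + 385 + 538.46 + 188.15 + 134.59 = 1645.2
P = 2041.99 / 1645.2 × 100 = 124.1180
Fisher = √(L × P) = √(125.1672 × 124.1180) = 124.6415

124.64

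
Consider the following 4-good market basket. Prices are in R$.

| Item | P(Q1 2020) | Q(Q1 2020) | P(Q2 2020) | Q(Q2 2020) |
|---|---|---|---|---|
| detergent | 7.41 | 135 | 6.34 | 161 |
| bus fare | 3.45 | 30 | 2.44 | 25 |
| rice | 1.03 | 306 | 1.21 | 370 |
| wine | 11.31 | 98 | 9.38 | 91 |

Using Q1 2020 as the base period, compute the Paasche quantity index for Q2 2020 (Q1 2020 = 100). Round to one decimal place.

107.4

Paasche quantity index uses current-period prices as weights.
ΣP(Q2 2020)·Q(Q2 2020) = 6.34×161 + 2.44×25 + 1.21×370 + 9.38×91 = 1020.74 + 61 + 447.7 + 853.58 = 2383.02
ΣP(Q2 2020)·Q(Q1 2020) = 6.34×135 + 2.44×30 + 1.21×306 + 9.38×98 = 855.9 + 73.2 + 370.26 + 919.24 = 2218.6
Index = 2383.02 / 2218.6 × 100 = 107.4110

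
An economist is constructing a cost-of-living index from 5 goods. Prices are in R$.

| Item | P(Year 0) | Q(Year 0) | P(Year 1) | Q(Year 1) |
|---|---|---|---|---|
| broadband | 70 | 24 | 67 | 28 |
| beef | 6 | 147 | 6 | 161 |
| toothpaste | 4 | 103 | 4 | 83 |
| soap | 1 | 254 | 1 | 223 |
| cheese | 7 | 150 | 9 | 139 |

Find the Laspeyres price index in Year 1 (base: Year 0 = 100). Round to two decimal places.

Laspeyres price index uses base-period quantities as weights.
ΣP(Year 1)·Q(Year 0) = 67×24 + 6×147 + 4×103 + 1×254 + 9×150 = 1608 + 882 + 412 + 254 + 1350 = 4506
ΣP(Year 0)·Q(Year 0) = 70×24 + 6×147 + 4×103 + 1×254 + 7×150 = 1680 + 882 + 412 + 254 + 1050 = 4278
Index = 4506 / 4278 × 100 = 105.3296

105.33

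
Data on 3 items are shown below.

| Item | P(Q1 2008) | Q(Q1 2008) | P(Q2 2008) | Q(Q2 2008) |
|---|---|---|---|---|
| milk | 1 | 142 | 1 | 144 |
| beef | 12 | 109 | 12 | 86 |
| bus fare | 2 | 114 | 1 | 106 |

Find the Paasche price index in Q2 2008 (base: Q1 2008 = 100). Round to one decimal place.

Paasche price index uses current-period quantities as weights.
ΣP(Q2 2008)·Q(Q2 2008) = 1×144 + 12×86 + 1×106 = 144 + 1032 + 106 = 1282
ΣP(Q1 2008)·Q(Q2 2008) = 1×144 + 12×86 + 2×106 = 144 + 1032 + 212 = 1388
Index = 1282 / 1388 × 100 = 92.3631

92.4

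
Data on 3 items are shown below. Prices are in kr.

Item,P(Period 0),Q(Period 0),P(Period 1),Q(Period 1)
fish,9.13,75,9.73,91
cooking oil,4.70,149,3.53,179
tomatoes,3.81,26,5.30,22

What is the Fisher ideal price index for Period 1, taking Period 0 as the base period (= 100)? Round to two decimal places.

Laspeyres component (base-period weights):
ΣP(Period 1)Q(Period 0) = 9.73×75 + 3.53×149 + 5.30×26 = 729.75 + 525.97 + 137.8 = 1393.52
ΣP(Period 0)Q(Period 0) = 9.13×75 + 4.70×149 + 3.81×26 = 684.75 + 700.3 + 99.06 = 1484.11
L = 1393.52 / 1484.11 × 100 = 93.8960
Paasche component (current-period weights):
ΣP(Period 1)Q(Period 1) = 9.73×91 + 3.53×179 + 5.30×22 = 885.43 + 631.87 + 116.6 = 1633.9
ΣP(Period 0)Q(Period 1) = 9.13×91 + 4.70×179 + 3.81×22 = 830.83 + 841.3 + 83.82 = 1755.95
P = 1633.9 / 1755.95 × 100 = 93.0493
Fisher = √(L × P) = √(93.8960 × 93.0493) = 93.4717

93.47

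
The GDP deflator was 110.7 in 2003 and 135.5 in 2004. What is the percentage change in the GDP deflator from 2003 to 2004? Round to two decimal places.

Change = (135.5 − 110.7) / 110.7 × 100
       = 24.8 / 110.7 × 100 = 22.4029%

22.40%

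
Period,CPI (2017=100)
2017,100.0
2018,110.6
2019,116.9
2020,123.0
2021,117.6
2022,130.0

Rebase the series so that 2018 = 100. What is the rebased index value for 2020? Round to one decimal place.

Rebased(2020) = 123.0 / 110.6 × 100 = 111.2116

111.2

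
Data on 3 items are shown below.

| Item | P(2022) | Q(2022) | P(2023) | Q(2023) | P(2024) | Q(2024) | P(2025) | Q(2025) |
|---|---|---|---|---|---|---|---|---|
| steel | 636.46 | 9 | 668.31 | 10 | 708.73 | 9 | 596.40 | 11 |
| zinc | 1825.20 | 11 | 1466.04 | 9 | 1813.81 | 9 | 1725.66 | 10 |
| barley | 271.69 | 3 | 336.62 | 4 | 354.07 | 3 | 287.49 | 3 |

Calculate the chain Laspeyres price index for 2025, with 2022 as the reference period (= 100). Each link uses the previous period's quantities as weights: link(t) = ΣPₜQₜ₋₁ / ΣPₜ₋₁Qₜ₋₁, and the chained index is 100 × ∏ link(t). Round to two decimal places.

93.16

Link 2022→2023:
ΣP(2023)Q(2022) = 668.31×9 + 1466.04×11 + 336.62×3 = 6014.79 + 16126.44 + 1009.86 = 23151.09
ΣP(2022)Q(2022) = 636.46×9 + 1825.20×11 + 271.69×3 = 5728.14 + 20077.2 + 815.07 = 26620.41
link = 23151.09/26620.41 = 0.869674
Link 2023→2024:
ΣP(2024)Q(2023) = 708.73×10 + 1813.81×9 + 354.07×4 = 7087.3 + 16324.29 + 1416.28 = 24827.87
ΣP(2023)Q(2023) = 668.31×10 + 1466.04×9 + 336.62×4 = 6683.1 + 13194.36 + 1346.48 = 21223.94
link = 24827.87/21223.94 = 1.169805
Link 2024→2025:
ΣP(2025)Q(2024) = 596.40×9 + 1725.66×9 + 287.49×3 = 5367.6 + 15530.94 + 862.47 = 21761.01
ΣP(2024)Q(2024) = 708.73×9 + 1813.81×9 + 354.07×3 = 6378.57 + 16324.29 + 1062.21 = 23765.07
link = 21761.01/23765.07 = 0.915672
Chained index = 100 × 0.869674 × 1.169805 × 0.915672 = 93.1558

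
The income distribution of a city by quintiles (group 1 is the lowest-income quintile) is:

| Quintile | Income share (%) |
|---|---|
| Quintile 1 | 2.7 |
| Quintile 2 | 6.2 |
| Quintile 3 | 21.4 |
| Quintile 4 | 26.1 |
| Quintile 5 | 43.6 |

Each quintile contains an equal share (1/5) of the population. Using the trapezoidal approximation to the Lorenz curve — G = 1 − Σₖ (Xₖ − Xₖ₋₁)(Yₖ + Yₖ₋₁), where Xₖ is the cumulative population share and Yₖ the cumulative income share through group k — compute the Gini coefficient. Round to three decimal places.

0.407

Cumulative income shares Yₖ: 0.0270, 0.0890, 0.3030, 0.5640, 1.0000
Σ (Xₖ−Xₖ₋₁)(Yₖ+Yₖ₋₁) = (1/5)(0.0270+0.0000) + (1/5)(0.0890+0.0270) + (1/5)(0.3030+0.0890) + (1/5)(0.5640+0.3030) + (1/5)(1.0000+0.5640)
  = 0.0054 + 0.0232 + 0.0784 + 0.1734 + 0.3128 = 0.5932
G = 1 − 0.5932 = 0.4068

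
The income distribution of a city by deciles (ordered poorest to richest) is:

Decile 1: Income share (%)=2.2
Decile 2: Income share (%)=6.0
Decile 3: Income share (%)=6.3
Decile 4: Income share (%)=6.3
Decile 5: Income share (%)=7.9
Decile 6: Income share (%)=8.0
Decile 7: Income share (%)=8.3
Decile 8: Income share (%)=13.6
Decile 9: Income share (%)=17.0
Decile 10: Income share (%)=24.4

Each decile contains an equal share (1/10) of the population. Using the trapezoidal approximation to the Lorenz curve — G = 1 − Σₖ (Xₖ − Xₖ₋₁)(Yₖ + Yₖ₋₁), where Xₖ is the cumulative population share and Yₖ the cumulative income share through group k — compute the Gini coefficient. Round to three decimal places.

0.319

Cumulative income shares Yₖ: 0.0220, 0.0820, 0.1450, 0.2080, 0.2870, 0.3670, 0.4500, 0.5860, 0.7560, 1.0000
Σ (Xₖ−Xₖ₋₁)(Yₖ+Yₖ₋₁) = (1/10)(0.0220+0.0000) + (1/10)(0.0820+0.0220) + (1/10)(0.1450+0.0820) + (1/10)(0.2080+0.1450) + (1/10)(0.2870+0.2080) + (1/10)(0.3670+0.2870) + (1/10)(0.4500+0.3670) + (1/10)(0.5860+0.4500) + (1/10)(0.7560+0.5860) + (1/10)(1.0000+0.7560)
  = 0.0022 + 0.0104 + 0.0227 + 0.0353 + 0.0495 + 0.0654 + 0.0817 + 0.1036 + 0.1342 + 0.1756 = 0.6806
G = 1 − 0.6806 = 0.3194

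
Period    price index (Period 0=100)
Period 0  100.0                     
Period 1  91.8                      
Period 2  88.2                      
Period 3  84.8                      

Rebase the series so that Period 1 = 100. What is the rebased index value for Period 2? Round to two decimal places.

96.08

Rebased(Period 2) = 88.2 / 91.8 × 100 = 96.0784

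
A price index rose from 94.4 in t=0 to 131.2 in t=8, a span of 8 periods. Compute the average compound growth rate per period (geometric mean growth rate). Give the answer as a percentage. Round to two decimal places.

Growth factor = (131.2/94.4)^(1/8) = (1.389831)^(1/8) = 1.042006
Growth rate = 1.042006 − 1 = 0.042006 = 4.2006%

4.20%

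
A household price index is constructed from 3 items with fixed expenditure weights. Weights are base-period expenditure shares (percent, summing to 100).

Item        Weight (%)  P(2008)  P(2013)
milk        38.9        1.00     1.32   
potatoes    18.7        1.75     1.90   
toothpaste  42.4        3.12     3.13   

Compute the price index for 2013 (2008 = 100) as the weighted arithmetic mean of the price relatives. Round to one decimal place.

milk: 38.9 × (1.32/1.00) = 38.9 × 1.320000 = 51.3480
potatoes: 18.7 × (1.90/1.75) = 18.7 × 1.085714 = 20.3029
toothpaste: 42.4 × (3.13/3.12) = 42.4 × 1.003205 = 42.5359
Index = Σ wᵢ·(p₁ᵢ/p₀ᵢ) = 51.3480 + 20.3029 + 42.5359 = 114.1868

114.2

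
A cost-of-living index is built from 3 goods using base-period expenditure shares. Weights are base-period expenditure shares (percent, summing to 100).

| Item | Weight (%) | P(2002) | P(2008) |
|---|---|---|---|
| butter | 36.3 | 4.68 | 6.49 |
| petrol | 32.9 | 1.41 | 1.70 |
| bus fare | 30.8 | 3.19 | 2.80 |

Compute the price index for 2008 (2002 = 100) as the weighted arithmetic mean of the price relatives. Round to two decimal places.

butter: 36.3 × (6.49/4.68) = 36.3 × 1.386752 = 50.3391
petrol: 32.9 × (1.70/1.41) = 32.9 × 1.205674 = 39.6667
bus fare: 30.8 × (2.80/3.19) = 30.8 × 0.877743 = 27.0345
Index = Σ wᵢ·(p₁ᵢ/p₀ᵢ) = 50.3391 + 39.6667 + 27.0345 = 117.0403

117.04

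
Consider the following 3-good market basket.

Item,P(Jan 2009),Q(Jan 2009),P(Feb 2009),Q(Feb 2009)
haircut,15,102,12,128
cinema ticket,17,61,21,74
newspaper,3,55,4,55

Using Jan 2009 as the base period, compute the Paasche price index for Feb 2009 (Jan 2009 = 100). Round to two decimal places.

99.01

Paasche price index uses current-period quantities as weights.
ΣP(Feb 2009)·Q(Feb 2009) = 12×128 + 21×74 + 4×55 = 1536 + 1554 + 220 = 3310
ΣP(Jan 2009)·Q(Feb 2009) = 15×128 + 17×74 + 3×55 = 1920 + 1258 + 165 = 3343
Index = 3310 / 3343 × 100 = 99.0129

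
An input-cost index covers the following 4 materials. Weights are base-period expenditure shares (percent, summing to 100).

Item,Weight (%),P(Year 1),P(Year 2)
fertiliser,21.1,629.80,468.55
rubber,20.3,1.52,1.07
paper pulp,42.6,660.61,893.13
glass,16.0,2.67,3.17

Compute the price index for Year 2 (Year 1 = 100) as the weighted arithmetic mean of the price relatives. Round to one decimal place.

fertiliser: 21.1 × (468.55/629.80) = 21.1 × 0.743966 = 15.6977
rubber: 20.3 × (1.07/1.52) = 20.3 × 0.703947 = 14.2901
paper pulp: 42.6 × (893.13/660.61) = 42.6 × 1.351978 = 57.5943
glass: 16.0 × (3.17/2.67) = 16.0 × 1.187266 = 18.9963
Index = Σ wᵢ·(p₁ᵢ/p₀ᵢ) = 15.6977 + 14.2901 + 57.5943 + 18.9963 = 106.5783

106.6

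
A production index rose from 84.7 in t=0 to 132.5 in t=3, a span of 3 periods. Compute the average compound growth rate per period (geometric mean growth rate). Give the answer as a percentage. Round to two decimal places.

16.09%

Growth factor = (132.5/84.7)^(1/3) = (1.564345)^(1/3) = 1.160854
Growth rate = 1.160854 − 1 = 0.160854 = 16.0854%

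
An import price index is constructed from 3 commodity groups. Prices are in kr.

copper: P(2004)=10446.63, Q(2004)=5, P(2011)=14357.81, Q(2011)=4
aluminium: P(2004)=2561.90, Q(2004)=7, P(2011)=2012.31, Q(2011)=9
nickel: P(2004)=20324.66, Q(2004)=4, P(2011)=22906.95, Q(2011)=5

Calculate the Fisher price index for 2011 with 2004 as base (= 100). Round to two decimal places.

115.68

Laspeyres component (base-period weights):
ΣP(2011)Q(2004) = 14357.81×5 + 2012.31×7 + 22906.95×4 = 71789.05 + 14086.17 + 91627.8 = 177503.02
ΣP(2004)Q(2004) = 10446.63×5 + 2561.90×7 + 20324.66×4 = 52233.15 + 17933.3 + 81298.64 = 151465.09
L = 177503.02 / 151465.09 × 100 = 117.1907
Paasche component (current-period weights):
ΣP(2011)Q(2011) = 14357.81×4 + 2012.31×9 + 22906.95×5 = 57431.24 + 18110.79 + 114534.75 = 190076.78
ΣP(2004)Q(2011) = 10446.63×4 + 2561.90×9 + 20324.66×5 = 41786.52 + 23057.1 + 101623.3 = 166466.92
P = 190076.78 / 166466.92 × 100 = 114.1829
Fisher = √(L × P) = √(117.1907 × 114.1829) = 115.6770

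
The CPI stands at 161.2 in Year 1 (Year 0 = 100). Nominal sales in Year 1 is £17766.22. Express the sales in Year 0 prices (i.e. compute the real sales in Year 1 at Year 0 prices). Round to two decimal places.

Real = Nominal ÷ (Index/100) = 17766.22 ÷ (161.2/100)
     = 17766.22 ÷ 1.612 = 11021.2283

11021.23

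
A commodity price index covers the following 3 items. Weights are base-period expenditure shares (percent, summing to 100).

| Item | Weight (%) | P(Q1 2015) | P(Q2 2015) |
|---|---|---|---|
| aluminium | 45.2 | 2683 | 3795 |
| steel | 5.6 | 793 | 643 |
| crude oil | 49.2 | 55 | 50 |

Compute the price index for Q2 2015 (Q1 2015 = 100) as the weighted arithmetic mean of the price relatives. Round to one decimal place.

aluminium: 45.2 × (3795/2683) = 45.2 × 1.414461 = 63.9337
steel: 5.6 × (643/793) = 5.6 × 0.810845 = 4.5407
crude oil: 49.2 × (50/55) = 49.2 × 0.909091 = 44.7273
Index = Σ wᵢ·(p₁ᵢ/p₀ᵢ) = 63.9337 + 4.5407 + 44.7273 = 113.2017

113.2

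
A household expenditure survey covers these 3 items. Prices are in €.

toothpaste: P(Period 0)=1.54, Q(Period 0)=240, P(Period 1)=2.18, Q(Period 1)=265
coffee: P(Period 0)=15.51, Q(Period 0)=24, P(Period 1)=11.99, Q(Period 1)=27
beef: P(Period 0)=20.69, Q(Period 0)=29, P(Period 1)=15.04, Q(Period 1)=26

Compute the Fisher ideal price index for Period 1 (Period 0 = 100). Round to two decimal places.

93.82

Laspeyres component (base-period weights):
ΣP(Period 1)Q(Period 0) = 2.18×240 + 11.99×24 + 15.04×29 = 523.2 + 287.76 + 436.16 = 1247.12
ΣP(Period 0)Q(Period 0) = 1.54×240 + 15.51×24 + 20.69×29 = 369.6 + 372.24 + 600.01 = 1341.85
L = 1247.12 / 1341.85 × 100 = 92.9403
Paasche component (current-period weights):
ΣP(Period 1)Q(Period 1) = 2.18×265 + 11.99×27 + 15.04×26 = 577.7 + 323.73 + 391.04 = 1292.47
ΣP(Period 0)Q(Period 1) = 1.54×265 + 15.51×27 + 20.69×26 = 408.1 + 418.77 + 537.94 = 1364.81
P = 1292.47 / 1364.81 × 100 = 94.6996
Fisher = √(L × P) = √(92.9403 × 94.6996) = 93.8159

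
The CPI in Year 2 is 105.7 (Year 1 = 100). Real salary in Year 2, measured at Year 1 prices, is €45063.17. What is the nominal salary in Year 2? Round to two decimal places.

47631.77

Nominal = Real × (Index/100) = 45063.17 × (105.7/100)
        = 45063.17 × 1.057 = 47631.7707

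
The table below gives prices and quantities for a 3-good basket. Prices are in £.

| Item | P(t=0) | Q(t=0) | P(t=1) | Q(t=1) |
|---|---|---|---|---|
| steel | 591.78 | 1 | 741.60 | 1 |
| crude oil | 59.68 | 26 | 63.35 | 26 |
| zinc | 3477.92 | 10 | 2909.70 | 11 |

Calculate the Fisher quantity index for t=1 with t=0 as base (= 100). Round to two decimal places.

109.33

Laspeyres component (base-period weights):
ΣP(t=0)Q(t=1) = 591.78×1 + 59.68×26 + 3477.92×11 = 591.78 + 1551.68 + 38257.12 = 40400.58
ΣP(t=0)Q(t=0) = 591.78×1 + 59.68×26 + 3477.92×10 = 591.78 + 1551.68 + 34779.2 = 36922.66
L = 40400.58 / 36922.66 × 100 = 109.4195
Paasche component (current-period weights):
ΣP(t=1)Q(t=1) = 741.60×1 + 63.35×26 + 2909.70×11 = 741.6 + 1647.1 + 32006.7 = 34395.4
ΣP(t=1)Q(t=0) = 741.60×1 + 63.35×26 + 2909.70×10 = 741.6 + 1647.1 + 29097 = 31485.7
P = 34395.4 / 31485.7 × 100 = 109.2413
Fisher = √(L × P) = √(109.4195 × 109.2413) = 109.3304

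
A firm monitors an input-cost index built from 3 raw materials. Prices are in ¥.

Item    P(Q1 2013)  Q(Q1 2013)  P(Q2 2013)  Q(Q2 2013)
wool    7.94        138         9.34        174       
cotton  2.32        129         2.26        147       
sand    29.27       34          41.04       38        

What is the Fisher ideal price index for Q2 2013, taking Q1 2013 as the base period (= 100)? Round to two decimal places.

124.28

Laspeyres component (base-period weights):
ΣP(Q2 2013)Q(Q1 2013) = 9.34×138 + 2.26×129 + 41.04×34 = 1288.92 + 291.54 + 1395.36 = 2975.82
ΣP(Q1 2013)Q(Q1 2013) = 7.94×138 + 2.32×129 + 29.27×34 = 1095.72 + 299.28 + 995.18 = 2390.18
L = 2975.82 / 2390.18 × 100 = 124.5019
Paasche component (current-period weights):
ΣP(Q2 2013)Q(Q2 2013) = 9.34×174 + 2.26×147 + 41.04×38 = 1625.16 + 332.22 + 1559.52 = 3516.9
ΣP(Q1 2013)Q(Q2 2013) = 7.94×174 + 2.32×147 + 29.27×38 = 1381.56 + 341.04 + 1112.26 = 2834.86
P = 3516.9 / 2834.86 × 100 = 124.0590
Fisher = √(L × P) = √(124.5019 × 124.0590) = 124.2803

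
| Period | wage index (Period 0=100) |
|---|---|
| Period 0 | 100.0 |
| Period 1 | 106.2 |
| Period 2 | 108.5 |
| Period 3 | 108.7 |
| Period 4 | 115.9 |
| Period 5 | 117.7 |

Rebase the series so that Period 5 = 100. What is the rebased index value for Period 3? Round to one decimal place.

92.4

Rebased(Period 3) = 108.7 / 117.7 × 100 = 92.3534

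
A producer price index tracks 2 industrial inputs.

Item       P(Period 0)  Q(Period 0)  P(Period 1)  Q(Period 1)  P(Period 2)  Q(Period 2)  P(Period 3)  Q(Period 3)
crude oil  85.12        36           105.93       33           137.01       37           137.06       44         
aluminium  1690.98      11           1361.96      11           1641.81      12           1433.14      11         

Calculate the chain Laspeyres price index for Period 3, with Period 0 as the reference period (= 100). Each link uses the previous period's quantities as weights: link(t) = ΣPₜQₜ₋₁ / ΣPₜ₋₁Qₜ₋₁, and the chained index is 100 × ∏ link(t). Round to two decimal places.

95.31

Link Period 0→Period 1:
ΣP(Period 1)Q(Period 0) = 105.93×36 + 1361.96×11 = 3813.48 + 14981.56 = 18795.04
ΣP(Period 0)Q(Period 0) = 85.12×36 + 1690.98×11 = 3064.32 + 18600.78 = 21665.1
link = 18795.04/21665.1 = 0.867526
Link Period 1→Period 2:
ΣP(Period 2)Q(Period 1) = 137.01×33 + 1641.81×11 = 4521.33 + 18059.91 = 22581.24
ΣP(Period 1)Q(Period 1) = 105.93×33 + 1361.96×11 = 3495.69 + 14981.56 = 18477.25
link = 22581.24/18477.25 = 1.222110
Link Period 2→Period 3:
ΣP(Period 3)Q(Period 2) = 137.06×37 + 1433.14×12 = 5071.22 + 17197.68 = 22268.9
ΣP(Period 2)Q(Period 2) = 137.01×37 + 1641.81×12 = 5069.37 + 19701.72 = 24771.09
link = 22268.9/24771.09 = 0.898987
Chained index = 100 × 0.867526 × 1.222110 × 0.898987 = 95.3118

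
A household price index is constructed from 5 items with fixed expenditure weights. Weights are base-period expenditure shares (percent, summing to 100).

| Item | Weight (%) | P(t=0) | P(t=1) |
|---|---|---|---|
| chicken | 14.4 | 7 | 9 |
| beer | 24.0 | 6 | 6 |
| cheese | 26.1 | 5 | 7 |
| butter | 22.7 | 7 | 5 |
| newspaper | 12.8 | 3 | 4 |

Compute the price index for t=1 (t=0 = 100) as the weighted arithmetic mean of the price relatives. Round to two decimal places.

112.34

chicken: 14.4 × (9/7) = 14.4 × 1.285714 = 18.5143
beer: 24.0 × (6/6) = 24.0 × 1.000000 = 24.0000
cheese: 26.1 × (7/5) = 26.1 × 1.400000 = 36.5400
butter: 22.7 × (5/7) = 22.7 × 0.714286 = 16.2143
newspaper: 12.8 × (4/3) = 12.8 × 1.333333 = 17.0667
Index = Σ wᵢ·(p₁ᵢ/p₀ᵢ) = 18.5143 + 24.0000 + 36.5400 + 16.2143 + 17.0667 = 112.3352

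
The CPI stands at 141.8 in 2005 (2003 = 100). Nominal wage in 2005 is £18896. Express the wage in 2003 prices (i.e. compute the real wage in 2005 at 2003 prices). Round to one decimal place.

Real = Nominal ÷ (Index/100) = 18896 ÷ (141.8/100)
     = 18896 ÷ 1.418 = 13325.8110

13325.8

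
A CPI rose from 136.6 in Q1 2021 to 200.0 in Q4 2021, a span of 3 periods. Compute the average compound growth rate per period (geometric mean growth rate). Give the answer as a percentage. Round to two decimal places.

Growth factor = (200.0/136.6)^(1/3) = (1.464129)^(1/3) = 1.135516
Growth rate = 1.135516 − 1 = 0.135516 = 13.5516%

13.55%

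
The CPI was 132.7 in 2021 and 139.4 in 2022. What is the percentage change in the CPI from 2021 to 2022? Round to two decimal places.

5.05%

Change = (139.4 − 132.7) / 132.7 × 100
       = 6.7 / 132.7 × 100 = 5.0490%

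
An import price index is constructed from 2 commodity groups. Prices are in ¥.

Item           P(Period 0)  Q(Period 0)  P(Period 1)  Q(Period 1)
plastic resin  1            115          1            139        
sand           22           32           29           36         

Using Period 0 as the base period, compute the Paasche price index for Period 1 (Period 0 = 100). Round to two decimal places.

127.07

Paasche price index uses current-period quantities as weights.
ΣP(Period 1)·Q(Period 1) = 1×139 + 29×36 = 139 + 1044 = 1183
ΣP(Period 0)·Q(Period 1) = 1×139 + 22×36 = 139 + 792 = 931
Index = 1183 / 931 × 100 = 127.0677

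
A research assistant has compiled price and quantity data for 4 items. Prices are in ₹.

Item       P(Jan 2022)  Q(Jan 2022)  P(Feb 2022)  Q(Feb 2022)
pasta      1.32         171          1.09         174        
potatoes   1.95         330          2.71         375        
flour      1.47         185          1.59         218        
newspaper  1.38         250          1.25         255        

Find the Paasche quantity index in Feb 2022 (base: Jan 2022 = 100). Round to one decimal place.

Paasche quantity index uses current-period prices as weights.
ΣP(Feb 2022)·Q(Feb 2022) = 1.09×174 + 2.71×375 + 1.59×218 + 1.25×255 = 189.66 + 1016.25 + 346.62 + 318.75 = 1871.28
ΣP(Feb 2022)·Q(Jan 2022) = 1.09×171 + 2.71×330 + 1.59×185 + 1.25×250 = 186.39 + 894.3 + 294.15 + 312.5 = 1687.34
Index = 1871.28 / 1687.34 × 100 = 110.9012

110.9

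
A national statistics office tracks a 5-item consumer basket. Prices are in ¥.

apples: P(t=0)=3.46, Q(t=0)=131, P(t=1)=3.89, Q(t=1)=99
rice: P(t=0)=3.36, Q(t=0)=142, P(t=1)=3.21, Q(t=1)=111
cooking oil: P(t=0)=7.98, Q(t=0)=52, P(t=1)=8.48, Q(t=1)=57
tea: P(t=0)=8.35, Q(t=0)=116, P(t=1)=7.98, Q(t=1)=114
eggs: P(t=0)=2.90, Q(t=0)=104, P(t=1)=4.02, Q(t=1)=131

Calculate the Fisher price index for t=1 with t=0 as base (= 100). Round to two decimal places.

105.75

Laspeyres component (base-period weights):
ΣP(t=1)Q(t=0) = 3.89×131 + 3.21×142 + 8.48×52 + 7.98×116 + 4.02×104 = 509.59 + 455.82 + 440.96 + 925.68 + 418.08 = 2750.13
ΣP(t=0)Q(t=0) = 3.46×131 + 3.36×142 + 7.98×52 + 8.35×116 + 2.90×104 = 453.26 + 477.12 + 414.96 + 968.6 + 301.6 = 2615.54
L = 2750.13 / 2615.54 × 100 = 105.1458
Paasche component (current-period weights):
ΣP(t=1)Q(t=1) = 3.89×99 + 3.21×111 + 8.48×57 + 7.98×114 + 4.02×131 = 385.11 + 356.31 + 483.36 + 909.72 + 526.62 = 2661.12
ΣP(t=0)Q(t=1) = 3.46×99 + 3.36×111 + 7.98×57 + 8.35×114 + 2.90×131 = 342.54 + 372.96 + 454.86 + 951.9 + 379.9 = 2502.16
P = 2661.12 / 2502.16 × 100 = 106.3529
Fisher = √(L × P) = √(105.1458 × 106.3529) = 105.7476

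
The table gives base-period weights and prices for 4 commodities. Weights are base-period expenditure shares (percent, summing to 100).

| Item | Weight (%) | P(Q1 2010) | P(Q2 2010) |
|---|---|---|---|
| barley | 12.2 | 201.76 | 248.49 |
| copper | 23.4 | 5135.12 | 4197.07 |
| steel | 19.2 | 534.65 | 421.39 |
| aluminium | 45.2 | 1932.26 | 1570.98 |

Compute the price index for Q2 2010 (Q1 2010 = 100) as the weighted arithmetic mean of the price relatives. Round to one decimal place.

barley: 12.2 × (248.49/201.76) = 12.2 × 1.231612 = 15.0257
copper: 23.4 × (4197.07/5135.12) = 23.4 × 0.817327 = 19.1254
steel: 19.2 × (421.39/534.65) = 19.2 × 0.788160 = 15.1327
aluminium: 45.2 × (1570.98/1932.26) = 45.2 × 0.813027 = 36.7488
Index = Σ wᵢ·(p₁ᵢ/p₀ᵢ) = 15.0257 + 19.1254 + 15.1327 + 36.7488 = 86.0326

86.0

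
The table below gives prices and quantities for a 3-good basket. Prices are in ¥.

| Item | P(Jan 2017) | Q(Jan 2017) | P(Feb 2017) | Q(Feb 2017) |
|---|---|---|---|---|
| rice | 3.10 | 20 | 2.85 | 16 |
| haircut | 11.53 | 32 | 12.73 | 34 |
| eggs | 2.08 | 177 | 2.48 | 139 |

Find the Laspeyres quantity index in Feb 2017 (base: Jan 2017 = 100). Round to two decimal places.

91.44

Laspeyres quantity index uses base-period prices as weights.
ΣP(Jan 2017)·Q(Feb 2017) = 3.10×16 + 11.53×34 + 2.08×139 = 49.6 + 392.02 + 289.12 = 730.74
ΣP(Jan 2017)·Q(Jan 2017) = 3.10×20 + 11.53×32 + 2.08×177 = 62 + 368.96 + 368.16 = 799.12
Index = 730.74 / 799.12 × 100 = 91.4431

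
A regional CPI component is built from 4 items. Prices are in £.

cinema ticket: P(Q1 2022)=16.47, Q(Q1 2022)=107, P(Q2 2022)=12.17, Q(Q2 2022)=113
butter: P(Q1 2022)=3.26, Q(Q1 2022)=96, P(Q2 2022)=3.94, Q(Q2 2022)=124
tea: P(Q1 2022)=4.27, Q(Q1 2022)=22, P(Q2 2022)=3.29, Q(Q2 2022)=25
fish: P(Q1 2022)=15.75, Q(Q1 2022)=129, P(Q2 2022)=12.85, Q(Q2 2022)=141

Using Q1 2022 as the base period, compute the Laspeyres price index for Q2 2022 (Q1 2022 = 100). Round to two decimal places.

81.18

Laspeyres price index uses base-period quantities as weights.
ΣP(Q2 2022)·Q(Q1 2022) = 12.17×107 + 3.94×96 + 3.29×22 + 12.85×129 = 1302.19 + 378.24 + 72.38 + 1657.65 = 3410.46
ΣP(Q1 2022)·Q(Q1 2022) = 16.47×107 + 3.26×96 + 4.27×22 + 15.75×129 = 1762.29 + 312.96 + 93.94 + 2031.75 = 4200.94
Index = 3410.46 / 4200.94 × 100 = 81.1833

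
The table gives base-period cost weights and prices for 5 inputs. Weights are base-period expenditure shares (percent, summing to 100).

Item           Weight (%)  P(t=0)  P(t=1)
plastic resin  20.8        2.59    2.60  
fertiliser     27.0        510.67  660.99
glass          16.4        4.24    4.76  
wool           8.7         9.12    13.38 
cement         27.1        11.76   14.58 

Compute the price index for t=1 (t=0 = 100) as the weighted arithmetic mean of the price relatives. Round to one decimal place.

120.6

plastic resin: 20.8 × (2.60/2.59) = 20.8 × 1.003861 = 20.8803
fertiliser: 27.0 × (660.99/510.67) = 27.0 × 1.294358 = 34.9477
glass: 16.4 × (4.76/4.24) = 16.4 × 1.122642 = 18.4113
wool: 8.7 × (13.38/9.12) = 8.7 × 1.467105 = 12.7638
cement: 27.1 × (14.58/11.76) = 27.1 × 1.239796 = 33.5985
Index = Σ wᵢ·(p₁ᵢ/p₀ᵢ) = 20.8803 + 34.9477 + 18.4113 + 12.7638 + 33.5985 = 120.6016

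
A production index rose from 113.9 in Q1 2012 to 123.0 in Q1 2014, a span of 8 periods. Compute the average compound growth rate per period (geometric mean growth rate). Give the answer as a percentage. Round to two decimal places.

Growth factor = (123.0/113.9)^(1/8) = (1.079895)^(1/8) = 1.009654
Growth rate = 1.009654 − 1 = 0.009654 = 0.9654%

0.97%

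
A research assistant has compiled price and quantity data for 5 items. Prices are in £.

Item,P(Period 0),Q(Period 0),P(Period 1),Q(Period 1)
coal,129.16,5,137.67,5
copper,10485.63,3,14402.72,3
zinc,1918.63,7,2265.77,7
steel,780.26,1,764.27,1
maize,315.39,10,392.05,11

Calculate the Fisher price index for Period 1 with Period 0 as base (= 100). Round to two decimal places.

Laspeyres component (base-period weights):
ΣP(Period 1)Q(Period 0) = 137.67×5 + 14402.72×3 + 2265.77×7 + 764.27×1 + 392.05×10 = 688.35 + 43208.16 + 15860.39 + 764.27 + 3920.5 = 64441.67
ΣP(Period 0)Q(Period 0) = 129.16×5 + 10485.63×3 + 1918.63×7 + 780.26×1 + 315.39×10 = 645.8 + 31456.89 + 13430.41 + 780.26 + 3153.9 = 49467.26
L = 64441.67 / 49467.26 × 100 = 130.2714
Paasche component (current-period weights):
ΣP(Period 1)Q(Period 1) = 137.67×5 + 14402.72×3 + 2265.77×7 + 764.27×1 + 392.05×11 = 688.35 + 43208.16 + 15860.39 + 764.27 + 4312.55 = 64833.72
ΣP(Period 0)Q(Period 1) = 129.16×5 + 10485.63×3 + 1918.63×7 + 780.26×1 + 315.39×11 = 645.8 + 31456.89 + 13430.41 + 780.26 + 3469.29 = 49782.65
P = 64833.72 / 49782.65 × 100 = 130.2336
Fisher = √(L × P) = √(130.2714 × 130.2336) = 130.2525

130.25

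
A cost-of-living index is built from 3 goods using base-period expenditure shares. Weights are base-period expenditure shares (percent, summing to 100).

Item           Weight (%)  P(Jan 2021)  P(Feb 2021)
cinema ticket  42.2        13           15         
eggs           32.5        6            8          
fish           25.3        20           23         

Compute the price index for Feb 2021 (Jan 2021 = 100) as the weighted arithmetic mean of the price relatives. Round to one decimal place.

121.1

cinema ticket: 42.2 × (15/13) = 42.2 × 1.153846 = 48.6923
eggs: 32.5 × (8/6) = 32.5 × 1.333333 = 43.3333
fish: 25.3 × (23/20) = 25.3 × 1.150000 = 29.0950
Index = Σ wᵢ·(p₁ᵢ/p₀ᵢ) = 48.6923 + 43.3333 + 29.0950 = 121.1206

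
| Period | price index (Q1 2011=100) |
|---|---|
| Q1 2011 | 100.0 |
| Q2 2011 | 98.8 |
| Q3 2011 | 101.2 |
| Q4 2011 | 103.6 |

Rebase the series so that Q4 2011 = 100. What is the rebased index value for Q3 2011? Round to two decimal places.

97.68

Rebased(Q3 2011) = 101.2 / 103.6 × 100 = 97.6834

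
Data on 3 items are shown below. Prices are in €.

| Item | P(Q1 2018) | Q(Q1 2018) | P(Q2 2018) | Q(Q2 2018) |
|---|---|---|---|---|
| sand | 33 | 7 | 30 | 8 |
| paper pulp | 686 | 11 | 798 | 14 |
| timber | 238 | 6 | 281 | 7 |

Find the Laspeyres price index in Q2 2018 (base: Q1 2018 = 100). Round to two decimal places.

Laspeyres price index uses base-period quantities as weights.
ΣP(Q2 2018)·Q(Q1 2018) = 30×7 + 798×11 + 281×6 = 210 + 8778 + 1686 = 10674
ΣP(Q1 2018)·Q(Q1 2018) = 33×7 + 686×11 + 238×6 = 231 + 7546 + 1428 = 9205
Index = 10674 / 9205 × 100 = 115.9587

115.96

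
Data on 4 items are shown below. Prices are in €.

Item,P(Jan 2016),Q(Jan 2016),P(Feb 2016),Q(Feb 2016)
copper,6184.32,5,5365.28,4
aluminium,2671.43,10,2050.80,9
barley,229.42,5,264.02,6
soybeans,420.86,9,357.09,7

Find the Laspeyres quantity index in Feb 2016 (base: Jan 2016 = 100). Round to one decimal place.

Laspeyres quantity index uses base-period prices as weights.
ΣP(Jan 2016)·Q(Feb 2016) = 6184.32×4 + 2671.43×9 + 229.42×6 + 420.86×7 = 24737.28 + 24042.87 + 1376.52 + 2946.02 = 53102.69
ΣP(Jan 2016)·Q(Jan 2016) = 6184.32×5 + 2671.43×10 + 229.42×5 + 420.86×9 = 30921.6 + 26714.3 + 1147.1 + 3787.74 = 62570.74
Index = 53102.69 / 62570.74 × 100 = 84.8682

84.9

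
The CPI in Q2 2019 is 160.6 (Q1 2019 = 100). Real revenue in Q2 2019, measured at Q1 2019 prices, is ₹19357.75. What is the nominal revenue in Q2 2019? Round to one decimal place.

Nominal = Real × (Index/100) = 19357.75 × (160.6/100)
        = 19357.75 × 1.606 = 31088.5465

31088.5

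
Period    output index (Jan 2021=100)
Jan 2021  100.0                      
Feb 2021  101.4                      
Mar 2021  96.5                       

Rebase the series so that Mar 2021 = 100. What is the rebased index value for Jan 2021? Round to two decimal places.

103.63

Rebased(Jan 2021) = 100.0 / 96.5 × 100 = 103.6269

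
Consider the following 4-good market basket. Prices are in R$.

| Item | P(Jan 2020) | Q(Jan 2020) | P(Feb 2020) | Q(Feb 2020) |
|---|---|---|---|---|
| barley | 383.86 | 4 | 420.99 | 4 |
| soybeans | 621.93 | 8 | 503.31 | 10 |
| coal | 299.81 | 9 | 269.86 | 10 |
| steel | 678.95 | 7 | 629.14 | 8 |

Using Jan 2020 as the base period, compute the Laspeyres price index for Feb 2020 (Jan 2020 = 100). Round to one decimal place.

89.8

Laspeyres price index uses base-period quantities as weights.
ΣP(Feb 2020)·Q(Jan 2020) = 420.99×4 + 503.31×8 + 269.86×9 + 629.14×7 = 1683.96 + 4026.48 + 2428.74 + 4403.98 = 12543.16
ΣP(Jan 2020)·Q(Jan 2020) = 383.86×4 + 621.93×8 + 299.81×9 + 678.95×7 = 1535.44 + 4975.44 + 2698.29 + 4752.65 = 13961.82
Index = 12543.16 / 13961.82 × 100 = 89.8390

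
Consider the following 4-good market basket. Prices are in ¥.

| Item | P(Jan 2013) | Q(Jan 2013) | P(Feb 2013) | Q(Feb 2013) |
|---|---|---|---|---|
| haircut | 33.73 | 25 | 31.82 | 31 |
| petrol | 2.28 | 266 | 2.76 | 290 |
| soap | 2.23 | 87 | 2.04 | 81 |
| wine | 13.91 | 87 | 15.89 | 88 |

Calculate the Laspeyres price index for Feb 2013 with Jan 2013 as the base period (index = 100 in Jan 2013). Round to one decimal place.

Laspeyres price index uses base-period quantities as weights.
ΣP(Feb 2013)·Q(Jan 2013) = 31.82×25 + 2.76×266 + 2.04×87 + 15.89×87 = 795.5 + 734.16 + 177.48 + 1382.43 = 3089.57
ΣP(Jan 2013)·Q(Jan 2013) = 33.73×25 + 2.28×266 + 2.23×87 + 13.91×87 = 843.25 + 606.48 + 194.01 + 1210.17 = 2853.91
Index = 3089.57 / 2853.91 × 100 = 108.2574

108.3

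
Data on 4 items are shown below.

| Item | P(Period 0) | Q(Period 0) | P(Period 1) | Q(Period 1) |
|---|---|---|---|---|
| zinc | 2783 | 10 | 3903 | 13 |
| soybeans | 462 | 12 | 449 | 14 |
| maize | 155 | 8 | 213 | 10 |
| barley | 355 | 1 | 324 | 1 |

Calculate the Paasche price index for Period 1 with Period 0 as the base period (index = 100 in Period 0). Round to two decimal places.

Paasche price index uses current-period quantities as weights.
ΣP(Period 1)·Q(Period 1) = 3903×13 + 449×14 + 213×10 + 324×1 = 50739 + 6286 + 2130 + 324 = 59479
ΣP(Period 0)·Q(Period 1) = 2783×13 + 462×14 + 155×10 + 355×1 = 36179 + 6468 + 1550 + 355 = 44552
Index = 59479 / 44552 × 100 = 133.5047

133.50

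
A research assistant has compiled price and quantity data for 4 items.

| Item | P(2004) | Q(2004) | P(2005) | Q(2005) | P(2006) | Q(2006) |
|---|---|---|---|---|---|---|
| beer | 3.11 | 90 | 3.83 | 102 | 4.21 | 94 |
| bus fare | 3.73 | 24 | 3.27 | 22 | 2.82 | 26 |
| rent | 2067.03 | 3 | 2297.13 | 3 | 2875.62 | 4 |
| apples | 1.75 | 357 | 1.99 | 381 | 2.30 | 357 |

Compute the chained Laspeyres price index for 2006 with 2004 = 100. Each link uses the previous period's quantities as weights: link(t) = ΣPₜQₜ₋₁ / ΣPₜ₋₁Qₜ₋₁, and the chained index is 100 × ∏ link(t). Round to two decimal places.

Link 2004→2005:
ΣP(2005)Q(2004) = 3.83×90 + 3.27×24 + 2297.13×3 + 1.99×357 = 344.7 + 78.48 + 6891.39 + 710.43 = 8025
ΣP(2004)Q(2004) = 3.11×90 + 3.73×24 + 2067.03×3 + 1.75×357 = 279.9 + 89.52 + 6201.09 + 624.75 = 7195.26
link = 8025/7195.26 = 1.115318
Link 2005→2006:
ΣP(2006)Q(2005) = 4.21×102 + 2.82×22 + 2875.62×3 + 2.30×381 = 429.42 + 62.04 + 8626.86 + 876.3 = 9994.62
ΣP(2005)Q(2005) = 3.83×102 + 3.27×22 + 2297.13×3 + 1.99×381 = 390.66 + 71.94 + 6891.39 + 758.19 = 8112.18
link = 9994.62/8112.18 = 1.232051
Chained index = 100 × 1.115318 × 1.232051 = 137.4128

137.41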